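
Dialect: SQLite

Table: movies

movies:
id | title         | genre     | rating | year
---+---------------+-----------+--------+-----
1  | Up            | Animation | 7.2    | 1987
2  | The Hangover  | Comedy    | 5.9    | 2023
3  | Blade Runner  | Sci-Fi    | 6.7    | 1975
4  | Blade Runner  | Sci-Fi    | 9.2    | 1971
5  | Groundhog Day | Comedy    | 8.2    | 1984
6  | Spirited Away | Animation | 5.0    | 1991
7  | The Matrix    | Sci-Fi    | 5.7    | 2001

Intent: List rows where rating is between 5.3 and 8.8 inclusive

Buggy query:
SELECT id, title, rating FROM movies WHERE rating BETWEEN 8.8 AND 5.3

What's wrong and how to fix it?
Bug: BETWEEN expects the lower bound first; with 8.8 AND 5.3 the range is empty

Fix: Write BETWEEN 5.3 AND 8.8

Corrected query:
SELECT id, title, rating FROM movies WHERE rating BETWEEN 5.3 AND 8.8

Result:
id | title         | rating
---+---------------+-------
1  | Up            | 7.2   
2  | The Hangover  | 5.9   
3  | Blade Runner  | 6.7   
5  | Groundhog Day | 8.2   
7  | The Matrix    | 5.7   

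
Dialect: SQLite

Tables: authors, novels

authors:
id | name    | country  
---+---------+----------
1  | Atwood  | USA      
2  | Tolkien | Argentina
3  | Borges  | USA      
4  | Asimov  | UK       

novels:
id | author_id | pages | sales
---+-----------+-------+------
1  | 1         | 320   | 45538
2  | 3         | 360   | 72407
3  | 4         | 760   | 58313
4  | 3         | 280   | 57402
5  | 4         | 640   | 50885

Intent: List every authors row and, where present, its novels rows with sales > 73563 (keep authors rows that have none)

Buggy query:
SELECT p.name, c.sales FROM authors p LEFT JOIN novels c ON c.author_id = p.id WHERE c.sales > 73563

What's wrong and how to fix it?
Bug: A WHERE condition on the right-hand table after LEFT JOIN drops unmatched parents

Fix: Move the right-table condition into the ON clause so unmatched parents are kept

Corrected query:
SELECT p.name, c.sales FROM authors p LEFT JOIN novels c ON c.author_id = p.id AND c.sales > 73563

Result:
name    | sales
--------+------
Atwood  | NULL 
Tolkien | NULL 
Borges  | NULL 
Asimov  | NULL 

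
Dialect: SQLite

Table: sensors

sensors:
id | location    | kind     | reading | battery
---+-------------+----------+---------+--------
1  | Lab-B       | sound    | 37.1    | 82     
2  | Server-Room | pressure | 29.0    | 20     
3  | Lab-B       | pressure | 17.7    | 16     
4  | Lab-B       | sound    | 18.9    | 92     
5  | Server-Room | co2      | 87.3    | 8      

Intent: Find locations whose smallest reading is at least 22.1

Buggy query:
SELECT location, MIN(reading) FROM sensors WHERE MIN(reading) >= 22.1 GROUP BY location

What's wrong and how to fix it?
Bug: MIN() in WHERE is a misuse of aggregate

Fix: Use HAVING for the per-group MIN condition

Corrected query:
SELECT location, MIN(reading) FROM sensors GROUP BY location HAVING MIN(reading) >= 22.1

Result:
location    | MIN(reading)
------------+-------------
Server-Room | 29          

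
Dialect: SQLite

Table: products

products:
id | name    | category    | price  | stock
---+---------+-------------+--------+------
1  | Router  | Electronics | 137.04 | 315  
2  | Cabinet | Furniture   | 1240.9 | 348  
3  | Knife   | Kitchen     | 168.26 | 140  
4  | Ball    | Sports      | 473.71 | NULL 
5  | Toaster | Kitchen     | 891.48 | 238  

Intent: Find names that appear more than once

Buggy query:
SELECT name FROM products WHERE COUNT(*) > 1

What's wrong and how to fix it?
Bug: WHERE can't reference COUNT(*); aggregates are computed after WHERE

Fix: Group first, then use HAVING for the count condition

Corrected query:
SELECT name FROM products GROUP BY name HAVING COUNT(*) > 1

Result:
(no rows)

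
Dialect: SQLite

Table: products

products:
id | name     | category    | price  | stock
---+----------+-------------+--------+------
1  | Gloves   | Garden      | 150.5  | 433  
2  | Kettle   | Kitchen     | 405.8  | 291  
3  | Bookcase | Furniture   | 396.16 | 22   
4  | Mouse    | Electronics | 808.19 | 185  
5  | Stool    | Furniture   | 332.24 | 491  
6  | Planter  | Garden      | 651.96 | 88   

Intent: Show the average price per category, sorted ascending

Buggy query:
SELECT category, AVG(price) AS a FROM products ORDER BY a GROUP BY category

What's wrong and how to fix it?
Bug: GROUP BY must precede ORDER BY

Fix: Reorder: SELECT … FROM … GROUP BY … ORDER BY …

Corrected query:
SELECT category, AVG(price) AS a FROM products GROUP BY category ORDER BY a

Result:
category    | a     
------------+-------
Furniture   | 364.2 
Garden      | 401.23
Kitchen     | 405.8 
Electronics | 808.19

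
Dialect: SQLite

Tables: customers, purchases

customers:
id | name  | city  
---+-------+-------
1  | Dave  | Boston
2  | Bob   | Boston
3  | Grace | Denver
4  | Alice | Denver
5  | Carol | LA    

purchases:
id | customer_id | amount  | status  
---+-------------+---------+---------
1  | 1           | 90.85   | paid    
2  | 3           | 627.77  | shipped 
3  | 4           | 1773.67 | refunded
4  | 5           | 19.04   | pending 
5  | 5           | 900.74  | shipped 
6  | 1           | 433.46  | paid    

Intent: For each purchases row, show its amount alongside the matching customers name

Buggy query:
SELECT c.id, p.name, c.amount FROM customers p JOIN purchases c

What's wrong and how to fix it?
Bug: Missing join condition: each purchases row is matched to all customers rows instead of just its own

Fix: Add ON c.customer_id = p.id to the JOIN

Corrected query:
SELECT c.id, p.name, c.amount FROM customers p JOIN purchases c ON c.customer_id = p.id

Result:
id | name  | amount 
---+-------+--------
1  | Dave  | 90.85  
2  | Grace | 627.77 
3  | Alice | 1773.67
4  | Carol | 19.04  
5  | Carol | 900.74 
6  | Dave  | 433.46 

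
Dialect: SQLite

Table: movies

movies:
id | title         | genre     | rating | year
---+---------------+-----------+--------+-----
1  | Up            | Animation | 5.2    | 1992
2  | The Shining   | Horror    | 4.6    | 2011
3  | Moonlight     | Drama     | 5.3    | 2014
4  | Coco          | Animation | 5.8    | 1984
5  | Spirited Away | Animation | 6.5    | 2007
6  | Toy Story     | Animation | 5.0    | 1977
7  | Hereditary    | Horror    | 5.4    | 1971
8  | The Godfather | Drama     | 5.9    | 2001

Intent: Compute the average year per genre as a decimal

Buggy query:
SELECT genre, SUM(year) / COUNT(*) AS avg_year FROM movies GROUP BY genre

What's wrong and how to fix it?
Bug: Both operands are integers, so '/' performs integer division and truncates

Fix: Cast one side to REAL so the division keeps the fractional part

Corrected query:
SELECT genre, SUM(year) * 1.0 / COUNT(*) AS avg_year FROM movies GROUP BY genre

Result:
genre     | avg_year
----------+---------
Animation | 1990    
Drama     | 2007.5  
Horror    | 1991    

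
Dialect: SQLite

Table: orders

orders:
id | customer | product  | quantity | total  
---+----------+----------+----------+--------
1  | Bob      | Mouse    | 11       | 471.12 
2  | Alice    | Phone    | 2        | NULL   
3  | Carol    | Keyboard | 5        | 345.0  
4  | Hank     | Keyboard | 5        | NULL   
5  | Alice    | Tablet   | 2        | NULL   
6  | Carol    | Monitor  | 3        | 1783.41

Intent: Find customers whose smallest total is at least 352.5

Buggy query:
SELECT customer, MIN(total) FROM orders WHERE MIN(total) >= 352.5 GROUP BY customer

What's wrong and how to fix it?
Bug: Aggregates like MIN are computed per group after WHERE runs

Fix: Replace WHERE with HAVING after the GROUP BY

Corrected query:
SELECT customer, MIN(total) FROM orders GROUP BY customer HAVING MIN(total) >= 352.5

Result:
customer | MIN(total)
---------+-----------
Bob      | 471.12    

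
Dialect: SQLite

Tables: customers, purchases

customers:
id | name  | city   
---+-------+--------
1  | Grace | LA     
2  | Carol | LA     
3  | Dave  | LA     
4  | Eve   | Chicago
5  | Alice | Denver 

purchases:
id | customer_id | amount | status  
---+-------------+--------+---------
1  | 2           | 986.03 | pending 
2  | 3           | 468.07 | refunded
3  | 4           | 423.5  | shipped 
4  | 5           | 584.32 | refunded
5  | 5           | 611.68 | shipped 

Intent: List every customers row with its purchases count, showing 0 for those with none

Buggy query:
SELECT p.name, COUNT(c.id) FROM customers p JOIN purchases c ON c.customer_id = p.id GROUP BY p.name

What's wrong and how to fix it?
Bug: An inner join excludes parents with zero children

Fix: Use LEFT JOIN so parents without children still appear (COUNT(c.id) gives 0)

Corrected query:
SELECT p.name, COUNT(c.id) FROM customers p LEFT JOIN purchases c ON c.customer_id = p.id GROUP BY p.name

Result:
name  | COUNT(c.id)
------+------------
Alice | 2          
Carol | 1          
Dave  | 1          
Eve   | 1          
Grace | 0          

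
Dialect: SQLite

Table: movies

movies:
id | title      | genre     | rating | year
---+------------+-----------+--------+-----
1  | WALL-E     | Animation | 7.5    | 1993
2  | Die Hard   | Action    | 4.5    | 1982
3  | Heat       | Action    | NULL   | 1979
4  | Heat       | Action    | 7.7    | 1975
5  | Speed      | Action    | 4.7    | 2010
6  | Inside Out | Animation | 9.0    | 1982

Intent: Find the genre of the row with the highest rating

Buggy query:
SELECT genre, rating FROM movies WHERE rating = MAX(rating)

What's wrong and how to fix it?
Bug: MAX(rating) is an aggregate and cannot be used directly in WHERE

Fix: Use a subquery: WHERE rating = (SELECT MAX(rating) FROM movies)

Corrected query:
SELECT genre, rating FROM movies WHERE rating = (SELECT MAX(rating) FROM movies)

Result:
genre     | rating
----------+-------
Animation | 9     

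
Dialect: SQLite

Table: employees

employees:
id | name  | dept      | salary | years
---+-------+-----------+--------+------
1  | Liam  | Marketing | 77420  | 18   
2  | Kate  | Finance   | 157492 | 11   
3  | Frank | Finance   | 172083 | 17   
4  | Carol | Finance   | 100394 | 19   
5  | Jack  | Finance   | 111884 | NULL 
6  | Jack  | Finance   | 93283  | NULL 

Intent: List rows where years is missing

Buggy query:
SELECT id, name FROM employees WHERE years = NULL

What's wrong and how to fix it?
Bug: '= NULL' is always unknown in SQL three-valued logic, so no rows match

Fix: Use IS NULL to test for NULL

Corrected query:
SELECT id, name FROM employees WHERE years IS NULL

Result:
id | name
---+-----
5  | Jack
6  | Jack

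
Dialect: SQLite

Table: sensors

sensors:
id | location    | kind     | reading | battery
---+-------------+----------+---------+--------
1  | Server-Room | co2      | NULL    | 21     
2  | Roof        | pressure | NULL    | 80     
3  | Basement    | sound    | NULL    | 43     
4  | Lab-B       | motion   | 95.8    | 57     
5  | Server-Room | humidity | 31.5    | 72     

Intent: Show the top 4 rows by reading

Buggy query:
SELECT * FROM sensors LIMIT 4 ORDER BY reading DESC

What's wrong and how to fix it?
Bug: ORDER BY cannot follow LIMIT; LIMIT is the final clause

Fix: Sort with ORDER BY, then apply LIMIT

Corrected query:
SELECT * FROM sensors ORDER BY reading DESC LIMIT 4

Result:
id | location    | kind     | reading | battery
---+-------------+----------+---------+--------
4  | Lab-B       | motion   | 95.8    | 57     
5  | Server-Room | humidity | 31.5    | 72     
1  | Server-Room | co2      | NULL    | 21     
2  | Roof        | pressure | NULL    | 80     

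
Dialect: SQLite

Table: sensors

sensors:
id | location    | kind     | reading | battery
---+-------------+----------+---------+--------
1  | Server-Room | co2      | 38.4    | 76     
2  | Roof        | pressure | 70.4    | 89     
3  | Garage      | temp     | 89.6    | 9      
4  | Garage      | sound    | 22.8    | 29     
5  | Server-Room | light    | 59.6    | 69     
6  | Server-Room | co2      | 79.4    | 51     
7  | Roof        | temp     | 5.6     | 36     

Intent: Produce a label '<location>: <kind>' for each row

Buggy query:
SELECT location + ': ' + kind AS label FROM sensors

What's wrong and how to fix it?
Bug: '+' is numeric addition; on text columns SQLite converts them to 0 instead of concatenating

Fix: Replace + with || to concatenate text

Corrected query:
SELECT location || ': ' || kind AS label FROM sensors

Result:
label             
------------------
Server-Room: co2  
Roof: pressure    
Garage: temp      
Garage: sound     
Server-Room: light
Server-Room: co2  
Roof: temp        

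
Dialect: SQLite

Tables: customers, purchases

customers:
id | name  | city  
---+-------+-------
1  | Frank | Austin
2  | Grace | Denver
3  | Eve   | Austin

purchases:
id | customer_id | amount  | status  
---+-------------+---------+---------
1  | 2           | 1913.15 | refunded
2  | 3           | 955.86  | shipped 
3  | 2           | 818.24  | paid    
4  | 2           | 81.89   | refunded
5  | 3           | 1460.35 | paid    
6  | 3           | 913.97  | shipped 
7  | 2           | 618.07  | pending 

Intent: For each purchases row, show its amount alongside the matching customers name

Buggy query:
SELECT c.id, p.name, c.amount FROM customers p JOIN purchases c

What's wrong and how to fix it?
Bug: Missing join condition: each purchases row is matched to all customers rows instead of just its own

Fix: Specify the join condition linking the foreign key to the parent id

Corrected query:
SELECT c.id, p.name, c.amount FROM customers p JOIN purchases c ON c.customer_id = p.id

Result:
id | name  | amount 
---+-------+--------
1  | Grace | 1913.15
2  | Eve   | 955.86 
3  | Grace | 818.24 
4  | Grace | 81.89  
5  | Eve   | 1460.35
6  | Eve   | 913.97 
7  | Grace | 618.07 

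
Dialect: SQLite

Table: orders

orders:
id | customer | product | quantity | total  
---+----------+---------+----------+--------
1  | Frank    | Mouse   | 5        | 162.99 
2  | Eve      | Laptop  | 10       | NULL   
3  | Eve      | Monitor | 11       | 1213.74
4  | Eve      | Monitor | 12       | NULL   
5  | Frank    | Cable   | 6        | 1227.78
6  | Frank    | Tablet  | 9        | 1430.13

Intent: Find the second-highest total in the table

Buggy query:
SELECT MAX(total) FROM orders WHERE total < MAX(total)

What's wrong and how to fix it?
Bug: MAX(total) on the right of the comparison is an aggregate-in-WHERE error

Fix: Put the inner MAX in a scalar subquery

Corrected query:
SELECT MAX(total) FROM orders WHERE total < (SELECT MAX(total) FROM orders)

Result:
MAX(total)
----------
1227.78   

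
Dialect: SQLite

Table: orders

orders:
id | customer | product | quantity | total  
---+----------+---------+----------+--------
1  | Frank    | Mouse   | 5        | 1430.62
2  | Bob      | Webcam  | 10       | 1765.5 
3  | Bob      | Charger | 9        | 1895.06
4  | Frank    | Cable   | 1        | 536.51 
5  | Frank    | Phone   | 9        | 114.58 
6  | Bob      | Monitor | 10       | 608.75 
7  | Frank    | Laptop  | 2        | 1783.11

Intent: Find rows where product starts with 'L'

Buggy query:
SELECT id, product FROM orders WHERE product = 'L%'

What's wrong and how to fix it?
Bug: '=' compares the literal string including the % character; pattern matching needs LIKE

Fix: Use LIKE for wildcard pattern matching

Corrected query:
SELECT id, product FROM orders WHERE product LIKE 'L%'

Result:
id | product
---+--------
7  | Laptop 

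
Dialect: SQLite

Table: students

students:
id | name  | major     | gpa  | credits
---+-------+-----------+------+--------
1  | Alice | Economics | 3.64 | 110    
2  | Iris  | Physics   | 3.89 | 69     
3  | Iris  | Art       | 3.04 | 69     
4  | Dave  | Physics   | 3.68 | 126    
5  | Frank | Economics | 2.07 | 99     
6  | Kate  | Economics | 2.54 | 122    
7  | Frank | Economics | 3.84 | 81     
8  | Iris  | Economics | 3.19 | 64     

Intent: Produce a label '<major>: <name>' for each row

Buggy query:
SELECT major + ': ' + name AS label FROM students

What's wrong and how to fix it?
Bug: SQLite uses || for string concatenation; + coerces text to numbers (yielding 0)

Fix: Replace + with || to concatenate text

Corrected query:
SELECT major || ': ' || name AS label FROM students

Result:
label           
----------------
Economics: Alice
Physics: Iris   
Art: Iris       
Physics: Dave   
Economics: Frank
Economics: Kate 
Economics: Frank
Economics: Iris 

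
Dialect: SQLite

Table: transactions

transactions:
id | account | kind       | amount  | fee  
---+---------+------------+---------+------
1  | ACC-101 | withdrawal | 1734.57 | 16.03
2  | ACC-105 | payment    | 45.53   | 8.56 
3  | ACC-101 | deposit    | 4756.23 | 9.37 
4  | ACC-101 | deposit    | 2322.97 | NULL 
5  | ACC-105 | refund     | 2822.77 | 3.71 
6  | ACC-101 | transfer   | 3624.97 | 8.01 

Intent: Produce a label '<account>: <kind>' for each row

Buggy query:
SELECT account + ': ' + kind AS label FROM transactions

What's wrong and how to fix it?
Bug: SQLite uses || for string concatenation; + coerces text to numbers (yielding 0)

Fix: Use the || operator for string concatenation

Corrected query:
SELECT account || ': ' || kind AS label FROM transactions

Result:
label              
-------------------
ACC-101: withdrawal
ACC-105: payment   
ACC-101: deposit   
ACC-101: deposit   
ACC-105: refund    
ACC-101: transfer  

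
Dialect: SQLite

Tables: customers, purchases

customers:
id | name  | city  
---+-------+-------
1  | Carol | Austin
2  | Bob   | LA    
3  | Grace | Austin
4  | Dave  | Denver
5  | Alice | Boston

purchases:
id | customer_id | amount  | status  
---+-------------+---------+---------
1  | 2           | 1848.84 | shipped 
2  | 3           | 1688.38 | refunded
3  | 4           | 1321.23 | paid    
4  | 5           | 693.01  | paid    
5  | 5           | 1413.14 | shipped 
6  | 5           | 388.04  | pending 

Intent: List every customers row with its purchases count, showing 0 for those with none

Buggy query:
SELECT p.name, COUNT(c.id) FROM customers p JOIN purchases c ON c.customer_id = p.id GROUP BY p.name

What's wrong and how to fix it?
Bug: INNER JOIN drops customers rows that have no matching purchases rows

Fix: Use LEFT JOIN so parents without children still appear (COUNT(c.id) gives 0)

Corrected query:
SELECT p.name, COUNT(c.id) FROM customers p LEFT JOIN purchases c ON c.customer_id = p.id GROUP BY p.name

Result:
name  | COUNT(c.id)
------+------------
Alice | 3          
Bob   | 1          
Carol | 0          
Dave  | 1          
Grace | 1          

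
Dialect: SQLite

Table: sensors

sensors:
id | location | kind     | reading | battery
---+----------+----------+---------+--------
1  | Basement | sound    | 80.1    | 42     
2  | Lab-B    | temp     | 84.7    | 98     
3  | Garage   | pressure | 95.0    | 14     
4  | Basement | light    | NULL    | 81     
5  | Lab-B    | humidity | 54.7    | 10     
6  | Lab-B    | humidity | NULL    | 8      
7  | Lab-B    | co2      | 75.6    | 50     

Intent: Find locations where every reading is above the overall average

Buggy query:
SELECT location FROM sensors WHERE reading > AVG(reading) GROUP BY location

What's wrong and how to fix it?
Bug: WHERE evaluates per row before aggregation, so AVG() is unavailable

Fix: Compute the overall average in a scalar subquery and compare each group's MIN against it in HAVING

Corrected query:
SELECT location FROM sensors GROUP BY location HAVING MIN(reading) > (SELECT AVG(reading) FROM sensors)

Result:
location
--------
Basement
Garage  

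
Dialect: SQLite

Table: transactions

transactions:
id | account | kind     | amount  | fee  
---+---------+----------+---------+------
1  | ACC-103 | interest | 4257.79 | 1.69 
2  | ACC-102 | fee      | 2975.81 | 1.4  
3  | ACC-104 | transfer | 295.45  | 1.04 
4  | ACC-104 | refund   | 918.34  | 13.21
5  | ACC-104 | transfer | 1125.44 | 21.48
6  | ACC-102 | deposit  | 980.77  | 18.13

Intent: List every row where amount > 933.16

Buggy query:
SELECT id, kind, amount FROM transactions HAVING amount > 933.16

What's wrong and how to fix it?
Bug: This is a non-aggregate query (no GROUP BY, no aggregates), so in SQLite the HAVING clause is invalid here; a row-level condition belongs in WHERE

Fix: Use WHERE for row-level filtering

Corrected query:
SELECT id, kind, amount FROM transactions WHERE amount > 933.16

Result:
id | kind     | amount 
---+----------+--------
1  | interest | 4257.79
2  | fee      | 2975.81
5  | transfer | 1125.44
6  | deposit  | 980.77 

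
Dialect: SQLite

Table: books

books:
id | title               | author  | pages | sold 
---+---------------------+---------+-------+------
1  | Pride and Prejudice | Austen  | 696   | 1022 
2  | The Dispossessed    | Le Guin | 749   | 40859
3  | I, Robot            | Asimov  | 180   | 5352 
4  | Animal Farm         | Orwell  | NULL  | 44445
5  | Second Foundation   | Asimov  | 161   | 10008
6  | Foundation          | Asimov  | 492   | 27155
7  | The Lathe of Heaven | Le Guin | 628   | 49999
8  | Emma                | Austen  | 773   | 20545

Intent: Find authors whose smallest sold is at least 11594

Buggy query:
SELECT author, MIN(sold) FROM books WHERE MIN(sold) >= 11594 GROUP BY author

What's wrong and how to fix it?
Bug: MIN() in WHERE is a misuse of aggregate

Fix: Replace WHERE with HAVING after the GROUP BY

Corrected query:
SELECT author, MIN(sold) FROM books GROUP BY author HAVING MIN(sold) >= 11594

Result:
author  | MIN(sold)
--------+----------
Le Guin | 40859    
Orwell  | 44445    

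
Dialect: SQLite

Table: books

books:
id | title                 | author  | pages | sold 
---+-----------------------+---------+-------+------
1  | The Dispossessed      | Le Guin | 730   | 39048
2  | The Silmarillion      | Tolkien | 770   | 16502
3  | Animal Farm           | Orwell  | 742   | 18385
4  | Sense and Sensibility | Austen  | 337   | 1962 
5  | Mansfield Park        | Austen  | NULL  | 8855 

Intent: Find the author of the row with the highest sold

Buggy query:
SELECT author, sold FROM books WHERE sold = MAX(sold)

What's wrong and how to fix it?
Bug: WHERE is evaluated per row; an aggregate over the whole table isn't defined there

Fix: Use a subquery: WHERE sold = (SELECT MAX(sold) FROM books)

Corrected query:
SELECT author, sold FROM books WHERE sold = (SELECT MAX(sold) FROM books)

Result:
author  | sold 
--------+------
Le Guin | 39048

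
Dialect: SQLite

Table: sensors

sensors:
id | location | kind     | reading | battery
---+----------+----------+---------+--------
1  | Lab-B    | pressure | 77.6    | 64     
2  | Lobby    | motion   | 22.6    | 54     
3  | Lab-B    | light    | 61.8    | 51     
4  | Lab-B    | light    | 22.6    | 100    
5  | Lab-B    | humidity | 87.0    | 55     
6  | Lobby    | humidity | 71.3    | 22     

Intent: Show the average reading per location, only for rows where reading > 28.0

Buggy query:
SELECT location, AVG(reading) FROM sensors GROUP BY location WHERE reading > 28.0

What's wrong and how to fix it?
Bug: WHERE cannot follow GROUP BY

Fix: Move the WHERE clause before GROUP BY

Corrected query:
SELECT location, AVG(reading) FROM sensors WHERE reading > 28.0 GROUP BY location

Result:
location | AVG(reading)
---------+-------------
Lab-B    | 75.466667   
Lobby    | 71.3        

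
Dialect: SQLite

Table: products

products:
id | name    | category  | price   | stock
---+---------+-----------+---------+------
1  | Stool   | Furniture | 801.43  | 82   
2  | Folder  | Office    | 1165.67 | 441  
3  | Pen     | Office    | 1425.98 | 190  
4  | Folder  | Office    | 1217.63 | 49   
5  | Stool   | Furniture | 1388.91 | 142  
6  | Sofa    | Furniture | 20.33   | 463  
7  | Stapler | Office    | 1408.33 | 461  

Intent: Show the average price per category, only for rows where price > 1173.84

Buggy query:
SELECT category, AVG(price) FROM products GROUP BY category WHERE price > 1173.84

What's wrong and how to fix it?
Bug: Row-level WHERE must come before GROUP BY in the clause order

Fix: Place WHERE between FROM and GROUP BY

Corrected query:
SELECT category, AVG(price) FROM products WHERE price > 1173.84 GROUP BY category

Result:
category  | AVG(price) 
----------+------------
Furniture | 1388.91    
Office    | 1350.646667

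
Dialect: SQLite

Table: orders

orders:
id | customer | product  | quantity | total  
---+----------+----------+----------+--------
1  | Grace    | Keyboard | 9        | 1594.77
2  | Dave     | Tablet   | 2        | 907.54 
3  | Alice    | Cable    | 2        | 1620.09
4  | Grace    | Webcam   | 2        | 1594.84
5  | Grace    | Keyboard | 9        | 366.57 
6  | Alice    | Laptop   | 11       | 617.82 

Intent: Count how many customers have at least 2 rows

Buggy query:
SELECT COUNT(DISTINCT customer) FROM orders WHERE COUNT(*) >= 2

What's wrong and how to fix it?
Bug: COUNT(*) cannot appear in WHERE; the per-group count doesn't exist yet

Fix: Group first with HAVING COUNT(*) >= 2, then COUNT the resulting groups

Corrected query:
SELECT COUNT(*) FROM (SELECT customer FROM orders GROUP BY customer HAVING COUNT(*) >= 2)

Result:
COUNT(*)
--------
2       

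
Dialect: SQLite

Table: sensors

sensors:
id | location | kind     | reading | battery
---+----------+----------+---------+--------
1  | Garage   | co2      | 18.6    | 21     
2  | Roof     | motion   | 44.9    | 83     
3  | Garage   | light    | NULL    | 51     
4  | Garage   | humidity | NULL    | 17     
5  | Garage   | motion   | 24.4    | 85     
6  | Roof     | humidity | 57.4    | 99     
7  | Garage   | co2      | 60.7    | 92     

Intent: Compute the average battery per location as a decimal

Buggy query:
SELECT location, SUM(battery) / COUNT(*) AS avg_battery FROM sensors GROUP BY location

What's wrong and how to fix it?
Bug: SUM(battery) and COUNT(*) are both integers; the division truncates the fractional part

Fix: Multiply by 1.0 (or CAST to REAL) to force floating-point division

Corrected query:
SELECT location, SUM(battery) * 1.0 / COUNT(*) AS avg_battery FROM sensors GROUP BY location

Result:
location | avg_battery
---------+------------
Garage   | 53.2       
Roof     | 91         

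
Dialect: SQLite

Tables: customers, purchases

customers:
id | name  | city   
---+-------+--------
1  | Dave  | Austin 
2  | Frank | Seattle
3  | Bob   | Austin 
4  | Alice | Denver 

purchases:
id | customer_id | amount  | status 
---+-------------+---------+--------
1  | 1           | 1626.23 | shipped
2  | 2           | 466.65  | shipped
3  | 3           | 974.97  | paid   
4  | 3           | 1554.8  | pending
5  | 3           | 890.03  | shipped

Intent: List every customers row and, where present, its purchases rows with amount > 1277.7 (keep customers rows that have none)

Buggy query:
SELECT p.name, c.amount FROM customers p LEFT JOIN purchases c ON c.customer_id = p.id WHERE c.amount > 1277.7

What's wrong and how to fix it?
Bug: Filtering c.amount in WHERE discards the NULL rows produced by LEFT JOIN, turning it into an inner join

Fix: Move the right-table condition into the ON clause so unmatched parents are kept

Corrected query:
SELECT p.name, c.amount FROM customers p LEFT JOIN purchases c ON c.customer_id = p.id AND c.amount > 1277.7

Result:
name  | amount 
------+--------
Dave  | 1626.23
Frank | NULL   
Bob   | 1554.8 
Alice | NULL   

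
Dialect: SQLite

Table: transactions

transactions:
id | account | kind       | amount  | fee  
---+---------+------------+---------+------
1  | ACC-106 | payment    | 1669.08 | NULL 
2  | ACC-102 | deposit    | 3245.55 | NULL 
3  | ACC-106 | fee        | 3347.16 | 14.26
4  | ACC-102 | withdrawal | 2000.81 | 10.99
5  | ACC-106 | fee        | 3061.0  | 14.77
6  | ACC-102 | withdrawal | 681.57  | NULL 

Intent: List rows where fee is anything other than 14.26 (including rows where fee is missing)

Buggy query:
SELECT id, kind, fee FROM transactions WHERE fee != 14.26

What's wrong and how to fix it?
Bug: 'fee != 14.26' is unknown when fee is NULL, so NULL rows are silently excluded

Fix: Add an explicit OR fee IS NULL to include the missing-value rows

Corrected query:
SELECT id, kind, fee FROM transactions WHERE fee != 14.26 OR fee IS NULL

Result:
id | kind       | fee  
---+------------+------
1  | payment    | NULL 
2  | deposit    | NULL 
4  | withdrawal | 10.99
5  | fee        | 14.77
6  | withdrawal | NULL 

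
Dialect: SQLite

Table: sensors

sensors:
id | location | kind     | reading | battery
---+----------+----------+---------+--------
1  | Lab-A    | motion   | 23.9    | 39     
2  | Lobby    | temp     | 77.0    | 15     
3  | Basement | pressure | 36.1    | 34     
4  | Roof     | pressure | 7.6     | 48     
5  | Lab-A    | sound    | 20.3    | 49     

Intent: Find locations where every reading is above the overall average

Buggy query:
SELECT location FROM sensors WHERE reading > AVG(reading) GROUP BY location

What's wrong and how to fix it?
Bug: AVG() is an aggregate; it can't sit directly in WHERE

Fix: Use a subquery for AVG and a HAVING MIN(...) filter so the condition holds for every row in the group

Corrected query:
SELECT location FROM sensors GROUP BY location HAVING MIN(reading) > (SELECT AVG(reading) FROM sensors)

Result:
location
--------
Basement
Lobby   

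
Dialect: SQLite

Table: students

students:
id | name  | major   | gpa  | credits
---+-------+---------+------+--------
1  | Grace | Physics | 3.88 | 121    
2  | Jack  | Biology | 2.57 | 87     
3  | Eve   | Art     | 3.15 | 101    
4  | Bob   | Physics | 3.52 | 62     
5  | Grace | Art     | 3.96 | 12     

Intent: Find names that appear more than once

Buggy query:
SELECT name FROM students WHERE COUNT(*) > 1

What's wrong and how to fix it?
Bug: WHERE can't reference COUNT(*); aggregates are computed after WHERE

Fix: Group first, then use HAVING for the count condition

Corrected query:
SELECT name FROM students GROUP BY name HAVING COUNT(*) > 1

Result:
name 
-----
Grace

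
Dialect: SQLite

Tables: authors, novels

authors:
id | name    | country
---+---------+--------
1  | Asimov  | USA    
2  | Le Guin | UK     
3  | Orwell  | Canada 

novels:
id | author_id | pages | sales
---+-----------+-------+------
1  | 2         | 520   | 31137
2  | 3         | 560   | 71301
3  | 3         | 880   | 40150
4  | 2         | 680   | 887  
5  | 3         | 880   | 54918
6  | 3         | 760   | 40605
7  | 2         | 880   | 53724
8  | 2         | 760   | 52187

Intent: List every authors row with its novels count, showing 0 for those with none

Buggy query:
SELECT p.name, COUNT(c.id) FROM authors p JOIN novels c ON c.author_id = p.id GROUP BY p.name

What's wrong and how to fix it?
Bug: An inner join excludes parents with zero children

Fix: Use LEFT JOIN so parents without children still appear (COUNT(c.id) gives 0)

Corrected query:
SELECT p.name, COUNT(c.id) FROM authors p LEFT JOIN novels c ON c.author_id = p.id GROUP BY p.name

Result:
name    | COUNT(c.id)
--------+------------
Asimov  | 0          
Le Guin | 4          
Orwell  | 4          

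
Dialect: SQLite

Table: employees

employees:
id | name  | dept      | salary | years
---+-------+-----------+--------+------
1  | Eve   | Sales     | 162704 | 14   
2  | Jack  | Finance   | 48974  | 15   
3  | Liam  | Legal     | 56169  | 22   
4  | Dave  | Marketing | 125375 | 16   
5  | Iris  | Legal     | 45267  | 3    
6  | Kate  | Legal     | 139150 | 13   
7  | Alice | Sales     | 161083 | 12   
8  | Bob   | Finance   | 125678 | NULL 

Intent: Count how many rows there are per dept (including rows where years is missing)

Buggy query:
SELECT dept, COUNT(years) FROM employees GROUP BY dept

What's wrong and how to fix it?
Bug: COUNT(years) skips NULLs, so groups with missing years are undercounted

Fix: Replace COUNT(years) with COUNT(*)

Corrected query:
SELECT dept, COUNT(*) FROM employees GROUP BY dept

Result:
dept      | COUNT(*)
----------+---------
Finance   | 2       
Legal     | 3       
Marketing | 1       
Sales     | 2       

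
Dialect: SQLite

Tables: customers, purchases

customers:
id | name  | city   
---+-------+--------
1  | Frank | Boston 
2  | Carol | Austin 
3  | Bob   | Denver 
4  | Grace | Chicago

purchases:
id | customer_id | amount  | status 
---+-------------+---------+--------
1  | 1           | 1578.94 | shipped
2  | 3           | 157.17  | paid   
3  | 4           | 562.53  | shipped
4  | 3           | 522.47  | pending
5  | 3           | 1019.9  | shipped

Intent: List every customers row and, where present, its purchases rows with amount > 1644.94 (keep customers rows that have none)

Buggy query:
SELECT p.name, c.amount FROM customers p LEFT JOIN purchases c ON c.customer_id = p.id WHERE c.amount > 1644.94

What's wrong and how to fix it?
Bug: A WHERE condition on the right-hand table after LEFT JOIN drops unmatched parents

Fix: Move the right-table condition into the ON clause so unmatched parents are kept

Corrected query:
SELECT p.name, c.amount FROM customers p LEFT JOIN purchases c ON c.customer_id = p.id AND c.amount > 1644.94

Result:
name  | amount
------+-------
Frank | NULL  
Carol | NULL  
Bob   | NULL  
Grace | NULL  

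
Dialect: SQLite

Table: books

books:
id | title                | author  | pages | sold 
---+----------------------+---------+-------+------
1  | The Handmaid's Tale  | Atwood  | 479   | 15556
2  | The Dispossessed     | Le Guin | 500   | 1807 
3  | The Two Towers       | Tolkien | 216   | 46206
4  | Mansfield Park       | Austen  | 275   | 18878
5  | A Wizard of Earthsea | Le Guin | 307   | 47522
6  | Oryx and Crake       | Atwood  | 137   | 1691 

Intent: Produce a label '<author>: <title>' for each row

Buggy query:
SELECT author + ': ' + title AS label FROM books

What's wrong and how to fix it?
Bug: '+' is numeric addition; on text columns SQLite converts them to 0 instead of concatenating

Fix: Use the || operator for string concatenation

Corrected query:
SELECT author || ': ' || title AS label FROM books

Result:
label                        
-----------------------------
Atwood: The Handmaid's Tale  
Le Guin: The Dispossessed    
Tolkien: The Two Towers      
Austen: Mansfield Park       
Le Guin: A Wizard of Earthsea
Atwood: Oryx and Crake       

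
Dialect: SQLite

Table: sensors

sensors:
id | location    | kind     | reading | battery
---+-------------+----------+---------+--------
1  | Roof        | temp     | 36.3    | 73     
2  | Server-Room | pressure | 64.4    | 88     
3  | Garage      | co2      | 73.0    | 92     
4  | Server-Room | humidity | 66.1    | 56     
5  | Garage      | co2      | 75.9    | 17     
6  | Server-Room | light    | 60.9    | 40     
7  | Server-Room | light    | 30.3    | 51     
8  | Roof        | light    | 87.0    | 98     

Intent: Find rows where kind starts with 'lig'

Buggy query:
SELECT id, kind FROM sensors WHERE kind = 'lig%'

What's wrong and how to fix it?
Bug: Wildcards only work with LIKE; '=' treats '%' as a literal character

Fix: Replace '=' with LIKE so 'lig%' is treated as a pattern

Corrected query:
SELECT id, kind FROM sensors WHERE kind LIKE 'lig%'

Result:
id | kind 
---+------
6  | light
7  | light
8  | light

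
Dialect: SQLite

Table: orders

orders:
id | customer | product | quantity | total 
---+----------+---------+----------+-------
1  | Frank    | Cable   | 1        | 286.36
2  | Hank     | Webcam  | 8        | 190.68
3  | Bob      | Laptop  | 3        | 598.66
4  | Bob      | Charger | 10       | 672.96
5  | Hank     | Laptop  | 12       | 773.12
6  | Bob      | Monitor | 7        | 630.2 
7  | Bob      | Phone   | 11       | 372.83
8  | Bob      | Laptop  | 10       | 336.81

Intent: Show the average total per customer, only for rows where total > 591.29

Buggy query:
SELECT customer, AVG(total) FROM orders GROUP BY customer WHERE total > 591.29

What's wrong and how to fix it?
Bug: WHERE cannot follow GROUP BY

Fix: Move the WHERE clause before GROUP BY

Corrected query:
SELECT customer, AVG(total) FROM orders WHERE total > 591.29 GROUP BY customer

Result:
customer | AVG(total)
---------+-----------
Bob      | 633.94    
Hank     | 773.12    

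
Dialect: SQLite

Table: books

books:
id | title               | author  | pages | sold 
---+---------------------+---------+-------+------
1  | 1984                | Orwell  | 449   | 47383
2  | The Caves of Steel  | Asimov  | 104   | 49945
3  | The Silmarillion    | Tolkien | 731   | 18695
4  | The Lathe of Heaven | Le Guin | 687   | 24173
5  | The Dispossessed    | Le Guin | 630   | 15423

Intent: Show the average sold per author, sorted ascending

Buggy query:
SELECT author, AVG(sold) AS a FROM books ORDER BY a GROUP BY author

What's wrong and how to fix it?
Bug: GROUP BY must precede ORDER BY

Fix: Move ORDER BY to the end, after GROUP BY

Corrected query:
SELECT author, AVG(sold) AS a FROM books GROUP BY author ORDER BY a

Result:
author  | a    
--------+------
Tolkien | 18695
Le Guin | 19798
Orwell  | 47383
Asimov  | 49945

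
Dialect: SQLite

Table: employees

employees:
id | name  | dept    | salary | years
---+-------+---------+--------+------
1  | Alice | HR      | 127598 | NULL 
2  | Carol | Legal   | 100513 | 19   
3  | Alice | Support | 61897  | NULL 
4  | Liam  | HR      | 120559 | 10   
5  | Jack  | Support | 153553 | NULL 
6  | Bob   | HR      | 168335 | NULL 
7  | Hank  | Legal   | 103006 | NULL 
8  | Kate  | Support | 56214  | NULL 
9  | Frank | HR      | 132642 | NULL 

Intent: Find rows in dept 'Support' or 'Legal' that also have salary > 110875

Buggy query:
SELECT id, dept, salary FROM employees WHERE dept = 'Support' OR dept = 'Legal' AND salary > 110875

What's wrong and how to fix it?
Bug: Without parentheses, AND is evaluated before OR, so the salary filter only applies to the 'Legal' branch

Fix: Group the OR with parentheses (or use IN), then AND the threshold

Corrected query:
SELECT id, dept, salary FROM employees WHERE (dept = 'Support' OR dept = 'Legal') AND salary > 110875

Result:
id | dept    | salary
---+---------+-------
5  | Support | 153553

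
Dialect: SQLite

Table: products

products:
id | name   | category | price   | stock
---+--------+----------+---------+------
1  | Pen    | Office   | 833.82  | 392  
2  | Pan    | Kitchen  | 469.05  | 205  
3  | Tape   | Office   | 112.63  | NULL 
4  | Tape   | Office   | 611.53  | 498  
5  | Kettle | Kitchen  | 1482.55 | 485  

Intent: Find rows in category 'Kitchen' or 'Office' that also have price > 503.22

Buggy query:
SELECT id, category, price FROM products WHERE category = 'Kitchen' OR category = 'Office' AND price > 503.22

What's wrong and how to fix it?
Bug: Without parentheses, AND is evaluated before OR, so the price filter only applies to the 'Office' branch

Fix: Group the OR with parentheses (or use IN), then AND the threshold

Corrected query:
SELECT id, category, price FROM products WHERE (category = 'Kitchen' OR category = 'Office') AND price > 503.22

Result:
id | category | price  
---+----------+--------
1  | Office   | 833.82 
4  | Office   | 611.53 
5  | Kitchen  | 1482.55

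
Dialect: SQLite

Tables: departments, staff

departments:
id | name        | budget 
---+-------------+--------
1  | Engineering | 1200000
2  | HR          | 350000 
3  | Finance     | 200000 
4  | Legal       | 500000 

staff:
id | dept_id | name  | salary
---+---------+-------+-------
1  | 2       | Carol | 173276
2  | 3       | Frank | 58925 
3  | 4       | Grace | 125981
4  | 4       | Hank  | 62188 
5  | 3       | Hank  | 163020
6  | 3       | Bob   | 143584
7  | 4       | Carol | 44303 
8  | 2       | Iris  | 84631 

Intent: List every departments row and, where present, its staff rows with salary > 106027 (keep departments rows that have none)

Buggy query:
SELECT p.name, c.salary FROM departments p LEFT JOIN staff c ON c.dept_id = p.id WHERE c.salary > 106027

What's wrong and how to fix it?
Bug: Filtering c.salary in WHERE discards the NULL rows produced by LEFT JOIN, turning it into an inner join

Fix: Put 'c.salary > 106027' in the JOIN's ON clause instead of WHERE

Corrected query:
SELECT p.name, c.salary FROM departments p LEFT JOIN staff c ON c.dept_id = p.id AND c.salary > 106027

Result:
name        | salary
------------+-------
Engineering | NULL  
HR          | 173276
Finance     | 143584
Finance     | 163020
Legal       | 125981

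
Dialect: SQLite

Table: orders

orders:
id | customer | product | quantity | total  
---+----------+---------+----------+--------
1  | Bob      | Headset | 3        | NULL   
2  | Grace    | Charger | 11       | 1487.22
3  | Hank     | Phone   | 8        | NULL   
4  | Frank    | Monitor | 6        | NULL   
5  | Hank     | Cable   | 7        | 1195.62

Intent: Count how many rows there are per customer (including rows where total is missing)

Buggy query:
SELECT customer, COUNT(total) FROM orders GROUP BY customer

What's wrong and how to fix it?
Bug: COUNT(total) skips NULLs, so groups with missing total are undercounted

Fix: Replace COUNT(total) with COUNT(*)

Corrected query:
SELECT customer, COUNT(*) FROM orders GROUP BY customer

Result:
customer | COUNT(*)
---------+---------
Bob      | 1       
Frank    | 1       
Grace    | 1       
Hank     | 2       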